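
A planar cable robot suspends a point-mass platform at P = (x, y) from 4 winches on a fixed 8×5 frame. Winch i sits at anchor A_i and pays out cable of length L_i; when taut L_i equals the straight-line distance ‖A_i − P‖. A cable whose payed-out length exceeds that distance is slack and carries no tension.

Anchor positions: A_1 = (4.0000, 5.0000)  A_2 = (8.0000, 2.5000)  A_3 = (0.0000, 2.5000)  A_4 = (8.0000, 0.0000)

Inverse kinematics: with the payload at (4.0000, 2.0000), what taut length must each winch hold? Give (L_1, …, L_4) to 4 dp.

L_1: Δ = A_1−P = (0.0000, 3.0000) → ‖Δ‖ = √9.0000 = 3.0000
L_2: Δ = A_2−P = (4.0000, 0.5000) → ‖Δ‖ = √16.2500 = 4.0311
L_3: Δ = A_3−P = (-4.0000, 0.5000) → ‖Δ‖ = √16.2500 = 4.0311
L_4: Δ = A_4−P = (4.0000, -2.0000) → ‖Δ‖ = √20.0000 = 4.4721

(3.0000, 4.0311, 4.0311, 4.4721)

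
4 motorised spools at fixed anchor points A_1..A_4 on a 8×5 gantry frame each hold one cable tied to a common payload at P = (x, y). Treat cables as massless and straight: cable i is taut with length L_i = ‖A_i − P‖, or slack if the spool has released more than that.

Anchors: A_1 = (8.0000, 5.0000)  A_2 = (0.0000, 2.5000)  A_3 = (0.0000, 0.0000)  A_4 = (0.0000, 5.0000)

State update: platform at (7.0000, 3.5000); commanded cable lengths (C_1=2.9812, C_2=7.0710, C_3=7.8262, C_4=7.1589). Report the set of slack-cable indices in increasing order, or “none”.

cable 1: L_1 = ‖A_1−P‖ = 1.8028;  C_1 = 2.9812 → slack
cable 2: L_2 = ‖A_2−P‖ = 7.0711;  C_2 = 7.0710 → taut
cable 3: L_3 = ‖A_3−P‖ = 7.8262;  C_3 = 7.8262 → taut
cable 4: L_4 = ‖A_4−P‖ = 7.1589;  C_4 = 7.1589 → taut

1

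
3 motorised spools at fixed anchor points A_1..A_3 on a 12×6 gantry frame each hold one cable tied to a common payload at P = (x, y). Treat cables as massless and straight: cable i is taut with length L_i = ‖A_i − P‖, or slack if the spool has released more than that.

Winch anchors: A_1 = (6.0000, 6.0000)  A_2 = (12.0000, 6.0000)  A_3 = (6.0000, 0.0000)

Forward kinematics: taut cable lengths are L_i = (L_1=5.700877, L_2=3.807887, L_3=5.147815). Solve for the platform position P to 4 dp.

(10.5000, 2.5000)

circle eqns → linear via eq_j − eq_1; set c_j = A_j·A_j − L_j²
c_1 = 36.0000+36.0000−32.5000 = 39.5000
-12.0000·x + 0.0000·y = c_1−c_2 = -126.0000
0.0000·x + 12.0000·y = c_1−c_3 = 30.0000
solve first two rows → x=10.5000, y=2.5000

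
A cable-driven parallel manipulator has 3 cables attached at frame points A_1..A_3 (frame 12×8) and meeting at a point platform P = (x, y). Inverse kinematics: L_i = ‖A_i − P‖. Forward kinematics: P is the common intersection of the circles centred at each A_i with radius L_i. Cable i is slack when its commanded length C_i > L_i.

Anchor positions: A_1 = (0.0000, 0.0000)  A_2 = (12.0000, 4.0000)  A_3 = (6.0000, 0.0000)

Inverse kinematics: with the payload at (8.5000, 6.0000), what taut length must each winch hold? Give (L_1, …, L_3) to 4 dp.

(10.4043, 4.0311, 6.5000)

L_1 = √((0.0000−8.5000)² + (0.0000−6.0000)²) = 10.4043
L_2 = √((12.0000−8.5000)² + (4.0000−6.0000)²) = 4.0311
L_3 = √((6.0000−8.5000)² + (0.0000−6.0000)²) = 6.5000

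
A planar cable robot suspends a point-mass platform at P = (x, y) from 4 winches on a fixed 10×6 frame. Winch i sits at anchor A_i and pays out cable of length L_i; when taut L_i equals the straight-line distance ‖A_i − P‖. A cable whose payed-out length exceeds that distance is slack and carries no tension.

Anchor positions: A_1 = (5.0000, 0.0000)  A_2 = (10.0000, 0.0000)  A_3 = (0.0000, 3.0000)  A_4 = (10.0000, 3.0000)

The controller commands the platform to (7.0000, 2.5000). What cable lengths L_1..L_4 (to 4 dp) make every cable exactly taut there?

cable 1: Δx=-2.0000, Δy=-2.5000; L_1 = √(Δx²+Δy²) = 3.2016
cable 2: Δx=3.0000, Δy=-2.5000; L_2 = √(Δx²+Δy²) = 3.9051
cable 3: Δx=-7.0000, Δy=0.5000; L_3 = √(Δx²+Δy²) = 7.0178
cable 4: Δx=3.0000, Δy=0.5000; L_4 = √(Δx²+Δy²) = 3.0414

(3.2016, 3.9051, 7.0178, 3.0414)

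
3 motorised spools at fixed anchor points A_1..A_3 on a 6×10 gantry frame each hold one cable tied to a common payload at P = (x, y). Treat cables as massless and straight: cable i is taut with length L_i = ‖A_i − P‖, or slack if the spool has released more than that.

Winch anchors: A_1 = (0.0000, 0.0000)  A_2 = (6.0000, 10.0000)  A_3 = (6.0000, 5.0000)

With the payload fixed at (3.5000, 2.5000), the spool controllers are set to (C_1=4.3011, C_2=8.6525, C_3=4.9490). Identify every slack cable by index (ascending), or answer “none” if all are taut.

2, 3

cable 1: √((-3.5000)²+(-2.5000)²)=4.3012, C_1=4.3011: taut
cable 2: √((2.5000)²+(7.5000)²)=7.9057, C_2=8.6525: slack
cable 3: √((2.5000)²+(2.5000)²)=3.5355, C_3=4.9490: slack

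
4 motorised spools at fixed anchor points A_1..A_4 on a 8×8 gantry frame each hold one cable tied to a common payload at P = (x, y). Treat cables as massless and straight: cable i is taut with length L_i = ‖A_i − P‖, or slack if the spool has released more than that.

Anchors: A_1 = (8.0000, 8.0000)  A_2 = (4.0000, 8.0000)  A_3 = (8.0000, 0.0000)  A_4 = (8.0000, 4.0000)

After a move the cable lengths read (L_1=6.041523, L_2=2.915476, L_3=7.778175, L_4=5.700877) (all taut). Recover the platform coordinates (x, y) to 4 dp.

circle eqns → linear via eq_j − eq_1; set q_j = A_j·A_j − L_j²
q_1 = 64.0000+64.0000−36.5000 = 91.5000
8.0000·x + 0.0000·y = q_1−q_2 = 20.0000
0.0000·x + 16.0000·y = q_1−q_3 = 88.0000
0.0000·x + 8.0000·y = q_1−q_4 = 44.0000
solve first two rows → x=2.5000, y=5.5000
check cable 4: ‖A_4−P‖² = 32.5000 ≈ L_4² = 32.5000 ✓

(2.5000, 5.5000)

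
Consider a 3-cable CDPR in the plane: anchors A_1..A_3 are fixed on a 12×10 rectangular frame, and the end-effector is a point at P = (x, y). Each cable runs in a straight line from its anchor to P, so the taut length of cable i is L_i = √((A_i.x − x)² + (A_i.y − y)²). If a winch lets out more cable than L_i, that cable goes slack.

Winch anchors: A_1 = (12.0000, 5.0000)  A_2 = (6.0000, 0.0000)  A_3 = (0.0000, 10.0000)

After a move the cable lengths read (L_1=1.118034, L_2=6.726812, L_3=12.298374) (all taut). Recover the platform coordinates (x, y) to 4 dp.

each cable: (A_i−P)·(A_i−P) = L_i²; let k_i = ‖A_i‖²−L_i²
k_1 = 144.0000+25.0000−1.2500 = 167.7500
row 1: 12.0000x + 10.0000y = 177.0000  (k_2=-9.2500)
row 2: 24.0000x − 10.0000y = 219.0000  (k_3=-51.2500)
Cramer on rows 1–2 → x = 11.0000, y = 4.5000

(11.0000, 4.5000)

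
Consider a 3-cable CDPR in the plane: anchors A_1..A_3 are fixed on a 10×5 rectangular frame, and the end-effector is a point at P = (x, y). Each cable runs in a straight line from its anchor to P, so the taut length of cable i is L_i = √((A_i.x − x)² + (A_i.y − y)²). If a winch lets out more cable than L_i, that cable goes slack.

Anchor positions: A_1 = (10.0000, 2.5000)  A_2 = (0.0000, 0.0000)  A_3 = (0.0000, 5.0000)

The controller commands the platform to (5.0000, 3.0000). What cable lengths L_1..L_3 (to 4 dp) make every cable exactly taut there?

(5.0249, 5.8310, 5.3852)

cable 1: Δx=5.0000, Δy=-0.5000; L_1 = √(Δx²+Δy²) = 5.0249
cable 2: Δx=-5.0000, Δy=-3.0000; L_2 = √(Δx²+Δy²) = 5.8310
cable 3: Δx=-5.0000, Δy=2.0000; L_3 = √(Δx²+Δy²) = 5.3852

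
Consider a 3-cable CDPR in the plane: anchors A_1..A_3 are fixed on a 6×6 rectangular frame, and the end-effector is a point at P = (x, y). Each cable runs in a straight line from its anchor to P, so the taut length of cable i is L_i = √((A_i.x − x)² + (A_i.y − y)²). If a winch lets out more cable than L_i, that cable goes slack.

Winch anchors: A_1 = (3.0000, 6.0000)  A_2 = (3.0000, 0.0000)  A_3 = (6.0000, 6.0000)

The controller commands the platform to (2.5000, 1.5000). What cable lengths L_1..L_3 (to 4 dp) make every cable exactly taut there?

L_1 = √((3.0000−2.5000)² + (6.0000−1.5000)²) = 4.5277
L_2 = √((3.0000−2.5000)² + (0.0000−1.5000)²) = 1.5811
L_3 = √((6.0000−2.5000)² + (6.0000−1.5000)²) = 5.7009

(4.5277, 1.5811, 5.7009)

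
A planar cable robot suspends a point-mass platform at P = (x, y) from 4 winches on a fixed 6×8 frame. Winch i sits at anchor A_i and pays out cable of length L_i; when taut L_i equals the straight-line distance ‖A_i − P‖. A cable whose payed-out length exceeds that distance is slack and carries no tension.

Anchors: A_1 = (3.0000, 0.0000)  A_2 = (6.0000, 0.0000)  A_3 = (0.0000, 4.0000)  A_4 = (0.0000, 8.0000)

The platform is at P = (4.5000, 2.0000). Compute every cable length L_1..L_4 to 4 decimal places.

(2.5000, 2.5000, 4.9244, 7.5000)

L_1: Δ = A_1−P = (-1.5000, -2.0000) → ‖Δ‖ = √6.2500 = 2.5000
L_2: Δ = A_2−P = (1.5000, -2.0000) → ‖Δ‖ = √6.2500 = 2.5000
L_3: Δ = A_3−P = (-4.5000, 2.0000) → ‖Δ‖ = √24.2500 = 4.9244
L_4: Δ = A_4−P = (-4.5000, 6.0000) → ‖Δ‖ = √56.2500 = 7.5000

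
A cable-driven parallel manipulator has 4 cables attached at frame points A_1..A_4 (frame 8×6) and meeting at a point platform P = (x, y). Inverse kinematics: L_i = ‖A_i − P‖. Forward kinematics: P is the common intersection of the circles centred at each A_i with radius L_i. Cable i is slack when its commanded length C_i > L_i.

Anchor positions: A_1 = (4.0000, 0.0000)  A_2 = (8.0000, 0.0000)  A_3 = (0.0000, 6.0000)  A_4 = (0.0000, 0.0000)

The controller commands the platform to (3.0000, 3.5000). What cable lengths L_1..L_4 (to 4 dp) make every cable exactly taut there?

cable 1: Δx=1.0000, Δy=-3.5000; L_1 = √(Δx²+Δy²) = 3.6401
cable 2: Δx=5.0000, Δy=-3.5000; L_2 = √(Δx²+Δy²) = 6.1033
cable 3: Δx=-3.0000, Δy=2.5000; L_3 = √(Δx²+Δy²) = 3.9051
cable 4: Δx=-3.0000, Δy=-3.5000; L_4 = √(Δx²+Δy²) = 4.6098

(3.6401, 6.1033, 3.9051, 4.6098)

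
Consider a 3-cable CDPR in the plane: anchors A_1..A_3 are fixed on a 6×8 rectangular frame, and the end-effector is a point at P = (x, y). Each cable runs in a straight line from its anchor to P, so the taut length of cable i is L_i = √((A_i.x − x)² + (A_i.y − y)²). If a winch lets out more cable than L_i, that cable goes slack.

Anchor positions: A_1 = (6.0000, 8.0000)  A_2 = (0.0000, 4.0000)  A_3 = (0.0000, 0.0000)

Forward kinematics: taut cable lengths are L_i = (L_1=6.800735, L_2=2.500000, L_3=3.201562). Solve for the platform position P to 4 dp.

circle eqns → linear via eq_j − eq_1; set q_j = A_j·A_j − L_j²
q_1 = 36.0000+64.0000−46.2500 = 53.7500
12.0000·x + 8.0000·y = q_1−q_2 = 44.0000
12.0000·x + 16.0000·y = q_1−q_3 = 64.0000
solve first two rows → x=2.0000, y=2.5000

(2.0000, 2.5000)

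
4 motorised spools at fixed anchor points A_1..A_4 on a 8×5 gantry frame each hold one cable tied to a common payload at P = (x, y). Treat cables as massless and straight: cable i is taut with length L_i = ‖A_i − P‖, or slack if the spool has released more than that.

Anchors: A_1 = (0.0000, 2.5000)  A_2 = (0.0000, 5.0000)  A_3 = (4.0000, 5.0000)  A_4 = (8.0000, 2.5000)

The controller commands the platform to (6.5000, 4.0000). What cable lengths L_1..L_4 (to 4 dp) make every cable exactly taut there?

(6.6708, 6.5765, 2.6926, 2.1213)

L_1: Δ = A_1−P = (-6.5000, -1.5000) → ‖Δ‖ = √44.5000 = 6.6708
L_2: Δ = A_2−P = (-6.5000, 1.0000) → ‖Δ‖ = √43.2500 = 6.5765
L_3: Δ = A_3−P = (-2.5000, 1.0000) → ‖Δ‖ = √7.2500 = 2.6926
L_4: Δ = A_4−P = (1.5000, -1.5000) → ‖Δ‖ = √4.5000 = 2.1213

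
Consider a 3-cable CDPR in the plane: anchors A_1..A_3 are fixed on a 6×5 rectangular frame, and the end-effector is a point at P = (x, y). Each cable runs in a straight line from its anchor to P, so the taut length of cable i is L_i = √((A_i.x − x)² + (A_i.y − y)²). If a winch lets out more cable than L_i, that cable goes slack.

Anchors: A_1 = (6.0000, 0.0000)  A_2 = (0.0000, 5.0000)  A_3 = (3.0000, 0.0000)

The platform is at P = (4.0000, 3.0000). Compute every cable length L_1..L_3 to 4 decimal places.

L_1: Δ = A_1−P = (2.0000, -3.0000) → ‖Δ‖ = √13.0000 = 3.6056
L_2: Δ = A_2−P = (-4.0000, 2.0000) → ‖Δ‖ = √20.0000 = 4.4721
L_3: Δ = A_3−P = (-1.0000, -3.0000) → ‖Δ‖ = √10.0000 = 3.1623

(3.6056, 4.4721, 3.1623)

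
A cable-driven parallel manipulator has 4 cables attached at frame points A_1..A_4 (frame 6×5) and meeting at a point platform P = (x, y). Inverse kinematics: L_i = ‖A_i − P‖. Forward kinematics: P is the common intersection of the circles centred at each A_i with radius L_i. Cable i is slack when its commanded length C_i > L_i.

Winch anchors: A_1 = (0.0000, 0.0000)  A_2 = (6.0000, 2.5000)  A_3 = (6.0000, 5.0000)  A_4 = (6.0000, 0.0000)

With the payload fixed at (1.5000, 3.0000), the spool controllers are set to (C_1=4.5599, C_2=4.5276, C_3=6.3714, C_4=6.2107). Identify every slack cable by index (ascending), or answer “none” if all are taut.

1, 3, 4

cable 1: L_1 = ‖A_1−P‖ = 3.3541;  C_1 = 4.5599 → slack
cable 2: L_2 = ‖A_2−P‖ = 4.5277;  C_2 = 4.5276 → taut
cable 3: L_3 = ‖A_3−P‖ = 4.9244;  C_3 = 6.3714 → slack
cable 4: L_4 = ‖A_4−P‖ = 5.4083;  C_4 = 6.2107 → slack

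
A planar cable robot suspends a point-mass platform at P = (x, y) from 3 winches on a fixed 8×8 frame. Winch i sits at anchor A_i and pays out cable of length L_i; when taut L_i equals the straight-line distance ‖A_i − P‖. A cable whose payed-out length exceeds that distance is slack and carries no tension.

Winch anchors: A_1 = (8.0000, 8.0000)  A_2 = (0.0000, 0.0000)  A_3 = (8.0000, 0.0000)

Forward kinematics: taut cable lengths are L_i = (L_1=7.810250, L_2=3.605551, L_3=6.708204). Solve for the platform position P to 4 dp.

circle eqns → linear via eq_j − eq_1; set c_j = A_j·A_j − L_j²
c_1 = 64.0000+64.0000−61.0000 = 67.0000
16.0000·x + 16.0000·y = c_1−c_2 = 80.0000
0.0000·x + 16.0000·y = c_1−c_3 = 48.0000
solve first two rows → x=2.0000, y=3.0000

(2.0000, 3.0000)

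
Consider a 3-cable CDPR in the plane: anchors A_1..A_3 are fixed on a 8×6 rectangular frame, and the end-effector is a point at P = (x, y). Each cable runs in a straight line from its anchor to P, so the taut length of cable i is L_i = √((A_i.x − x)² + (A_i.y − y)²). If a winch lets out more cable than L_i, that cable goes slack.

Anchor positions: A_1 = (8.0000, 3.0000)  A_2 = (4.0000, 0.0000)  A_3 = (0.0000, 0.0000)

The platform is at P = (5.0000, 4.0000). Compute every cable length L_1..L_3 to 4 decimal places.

L_1 = √((8.0000−5.0000)² + (3.0000−4.0000)²) = 3.1623
L_2 = √((4.0000−5.0000)² + (0.0000−4.0000)²) = 4.1231
L_3 = √((0.0000−5.0000)² + (0.0000−4.0000)²) = 6.4031

(3.1623, 4.1231, 6.4031)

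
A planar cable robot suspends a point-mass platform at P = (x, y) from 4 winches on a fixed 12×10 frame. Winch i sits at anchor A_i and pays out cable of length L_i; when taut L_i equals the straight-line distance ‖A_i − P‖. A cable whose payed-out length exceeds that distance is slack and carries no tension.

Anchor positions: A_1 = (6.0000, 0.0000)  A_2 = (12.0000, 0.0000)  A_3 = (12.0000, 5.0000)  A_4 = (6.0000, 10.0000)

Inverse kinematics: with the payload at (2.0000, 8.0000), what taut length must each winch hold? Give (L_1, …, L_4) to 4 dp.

(8.9443, 12.8062, 10.4403, 4.4721)

cable 1: Δx=4.0000, Δy=-8.0000; L_1 = √(Δx²+Δy²) = 8.9443
cable 2: Δx=10.0000, Δy=-8.0000; L_2 = √(Δx²+Δy²) = 12.8062
cable 3: Δx=10.0000, Δy=-3.0000; L_3 = √(Δx²+Δy²) = 10.4403
cable 4: Δx=4.0000, Δy=2.0000; L_4 = √(Δx²+Δy²) = 4.4721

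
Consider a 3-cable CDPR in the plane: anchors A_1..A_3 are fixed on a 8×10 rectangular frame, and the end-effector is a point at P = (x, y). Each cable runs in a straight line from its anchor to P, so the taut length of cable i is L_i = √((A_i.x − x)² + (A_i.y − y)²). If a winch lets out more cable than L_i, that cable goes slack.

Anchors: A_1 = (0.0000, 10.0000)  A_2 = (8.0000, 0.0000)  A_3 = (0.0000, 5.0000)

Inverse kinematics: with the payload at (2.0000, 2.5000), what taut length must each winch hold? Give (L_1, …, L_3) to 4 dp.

L_1: Δ = A_1−P = (-2.0000, 7.5000) → ‖Δ‖ = √60.2500 = 7.7621
L_2: Δ = A_2−P = (6.0000, -2.5000) → ‖Δ‖ = √42.2500 = 6.5000
L_3: Δ = A_3−P = (-2.0000, 2.5000) → ‖Δ‖ = √10.2500 = 3.2016

(7.7621, 6.5000, 3.2016)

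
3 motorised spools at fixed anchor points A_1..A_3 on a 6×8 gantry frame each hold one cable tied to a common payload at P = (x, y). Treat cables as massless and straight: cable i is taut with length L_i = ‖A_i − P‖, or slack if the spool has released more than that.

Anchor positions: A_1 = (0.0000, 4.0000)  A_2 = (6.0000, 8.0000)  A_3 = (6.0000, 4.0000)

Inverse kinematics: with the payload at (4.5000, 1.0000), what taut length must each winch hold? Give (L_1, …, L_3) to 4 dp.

(5.4083, 7.1589, 3.3541)

L_1: Δ = A_1−P = (-4.5000, 3.0000) → ‖Δ‖ = √29.2500 = 5.4083
L_2: Δ = A_2−P = (1.5000, 7.0000) → ‖Δ‖ = √51.2500 = 7.1589
L_3: Δ = A_3−P = (1.5000, 3.0000) → ‖Δ‖ = √11.2500 = 3.3541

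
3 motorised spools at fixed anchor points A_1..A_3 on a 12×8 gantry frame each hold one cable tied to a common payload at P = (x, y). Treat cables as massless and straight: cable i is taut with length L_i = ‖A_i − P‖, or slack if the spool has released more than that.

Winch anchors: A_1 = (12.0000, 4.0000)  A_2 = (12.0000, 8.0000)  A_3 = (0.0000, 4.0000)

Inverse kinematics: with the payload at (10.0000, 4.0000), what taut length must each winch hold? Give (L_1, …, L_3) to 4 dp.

L_1 = √((12.0000−10.0000)² + (4.0000−4.0000)²) = 2.0000
L_2 = √((12.0000−10.0000)² + (8.0000−4.0000)²) = 4.4721
L_3 = √((0.0000−10.0000)² + (4.0000−4.0000)²) = 10.0000

(2.0000, 4.4721, 10.0000)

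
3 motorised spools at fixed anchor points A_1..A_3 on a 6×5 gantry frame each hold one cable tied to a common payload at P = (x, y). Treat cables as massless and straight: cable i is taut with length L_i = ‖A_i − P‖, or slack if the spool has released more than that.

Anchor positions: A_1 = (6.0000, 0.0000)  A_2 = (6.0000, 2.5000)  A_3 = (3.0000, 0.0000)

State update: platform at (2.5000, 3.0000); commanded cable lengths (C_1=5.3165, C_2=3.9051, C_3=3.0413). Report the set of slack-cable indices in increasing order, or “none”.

1, 2

cable 1: √((3.5000)²+(-3.0000)²)=4.6098, C_1=5.3165: slack
cable 2: √((3.5000)²+(-0.5000)²)=3.5355, C_2=3.9051: slack
cable 3: √((0.5000)²+(-3.0000)²)=3.0414, C_3=3.0413: taut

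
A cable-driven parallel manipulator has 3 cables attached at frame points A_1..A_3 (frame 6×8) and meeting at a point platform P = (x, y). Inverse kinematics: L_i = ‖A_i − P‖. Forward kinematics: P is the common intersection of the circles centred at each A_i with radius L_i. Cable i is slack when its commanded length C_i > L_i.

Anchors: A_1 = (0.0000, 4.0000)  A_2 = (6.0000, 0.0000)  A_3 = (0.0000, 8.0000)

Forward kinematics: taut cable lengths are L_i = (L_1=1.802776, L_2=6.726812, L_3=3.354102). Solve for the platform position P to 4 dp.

(1.5000, 5.0000)

circle eqns → linear via eq_j − eq_1; set k_j = A_j·A_j − L_j²
k_1 = 0.0000+16.0000−3.2500 = 12.7500
-12.0000·x + 8.0000·y = k_1−k_2 = 22.0000
0.0000·x − 8.0000·y = k_1−k_3 = -40.0000
solve first two rows → x=1.5000, y=5.0000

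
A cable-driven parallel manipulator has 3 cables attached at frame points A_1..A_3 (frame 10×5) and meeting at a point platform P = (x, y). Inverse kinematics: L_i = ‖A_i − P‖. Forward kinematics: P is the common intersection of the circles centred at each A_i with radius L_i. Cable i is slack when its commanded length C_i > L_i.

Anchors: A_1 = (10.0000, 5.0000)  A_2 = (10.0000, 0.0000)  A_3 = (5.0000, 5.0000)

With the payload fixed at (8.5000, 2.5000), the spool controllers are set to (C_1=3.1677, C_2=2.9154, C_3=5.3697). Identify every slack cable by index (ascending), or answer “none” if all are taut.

1, 3

i=1: geometric 2.9155 vs commanded 3.1677 ⇒ slack
i=2: geometric 2.9155 vs commanded 2.9154 ⇒ taut
i=3: geometric 4.3012 vs commanded 5.3697 ⇒ slack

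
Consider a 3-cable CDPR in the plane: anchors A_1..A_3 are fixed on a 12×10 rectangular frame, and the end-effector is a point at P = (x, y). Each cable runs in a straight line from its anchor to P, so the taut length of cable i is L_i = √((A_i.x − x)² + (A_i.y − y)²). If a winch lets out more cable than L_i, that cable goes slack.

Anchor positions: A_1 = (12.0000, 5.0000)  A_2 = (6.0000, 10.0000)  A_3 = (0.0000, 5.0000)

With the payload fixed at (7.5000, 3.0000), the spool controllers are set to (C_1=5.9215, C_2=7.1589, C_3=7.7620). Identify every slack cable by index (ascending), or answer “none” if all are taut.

1

cable 1: √((4.5000)²+(2.0000)²)=4.9244, C_1=5.9215: slack
cable 2: √((-1.5000)²+(7.0000)²)=7.1589, C_2=7.1589: taut
cable 3: √((-7.5000)²+(2.0000)²)=7.7621, C_3=7.7620: taut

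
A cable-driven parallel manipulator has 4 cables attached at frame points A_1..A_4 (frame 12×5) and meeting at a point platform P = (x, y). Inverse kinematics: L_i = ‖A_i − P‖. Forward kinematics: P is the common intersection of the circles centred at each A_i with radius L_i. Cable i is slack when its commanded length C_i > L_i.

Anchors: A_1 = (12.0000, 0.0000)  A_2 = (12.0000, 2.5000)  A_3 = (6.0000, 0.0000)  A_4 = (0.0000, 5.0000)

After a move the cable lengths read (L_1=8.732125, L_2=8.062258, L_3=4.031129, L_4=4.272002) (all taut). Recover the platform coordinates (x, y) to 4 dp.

(4.0000, 3.5000)

each cable: (A_i−P)·(A_i−P) = L_i²; let c_i = ‖A_i‖²−L_i²
c_1 = 144.0000+0.0000−76.2500 = 67.7500
row 1: 0.0000x − 5.0000y = -17.5000  (c_2=85.2500)
row 2: 12.0000x + 0.0000y = 48.0000  (c_3=19.7500)
row 3: 24.0000x − 10.0000y = 61.0000  (c_4=6.7500)
Cramer on rows 1–2 → x = 4.0000, y = 3.5000
check cable 4: ‖A_4−P‖² = 18.2500 ≈ L_4² = 18.2500 ✓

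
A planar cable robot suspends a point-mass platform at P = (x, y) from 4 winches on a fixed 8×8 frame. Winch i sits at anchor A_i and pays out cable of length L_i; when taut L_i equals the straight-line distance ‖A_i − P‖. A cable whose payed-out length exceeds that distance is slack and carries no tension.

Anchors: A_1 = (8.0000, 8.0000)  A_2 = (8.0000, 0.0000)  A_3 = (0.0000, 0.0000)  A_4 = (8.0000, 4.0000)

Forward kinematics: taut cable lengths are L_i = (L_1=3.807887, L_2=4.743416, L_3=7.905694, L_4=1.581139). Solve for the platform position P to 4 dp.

expand ‖A_i−P‖²=L_i² and subtract eq 1 (q_i ≔ ‖A_i‖²−L_i²)
q_1 = 64.0000+64.0000−14.5000 = 113.5000
eq1−eq2 → [0.0000  16.0000]·P = 72.0000
eq1−eq3 → [16.0000  16.0000]·P = 176.0000
eq1−eq4 → [0.0000  8.0000]·P = 36.0000
2×2 solve → P = (6.5000, 4.5000)
check cable 4: ‖A_4−P‖² = 2.5000 ≈ L_4² = 2.5000 ✓

(6.5000, 4.5000)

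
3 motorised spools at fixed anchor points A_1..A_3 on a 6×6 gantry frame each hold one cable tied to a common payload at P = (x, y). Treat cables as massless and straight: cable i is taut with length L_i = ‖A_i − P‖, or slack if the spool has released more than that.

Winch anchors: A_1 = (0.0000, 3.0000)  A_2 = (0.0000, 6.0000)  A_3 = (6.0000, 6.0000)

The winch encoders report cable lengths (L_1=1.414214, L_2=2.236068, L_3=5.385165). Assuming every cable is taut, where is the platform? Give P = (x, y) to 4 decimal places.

expand ‖A_i−P‖²=L_i² and subtract eq 1 (q_i ≔ ‖A_i‖²−L_i²)
q_1 = 0.0000+9.0000−2.0000 = 7.0000
eq1−eq2 → [0.0000  -6.0000]·P = -24.0000
eq1−eq3 → [-12.0000  -6.0000]·P = -36.0000
2×2 solve → P = (1.0000, 4.0000)

(1.0000, 4.0000)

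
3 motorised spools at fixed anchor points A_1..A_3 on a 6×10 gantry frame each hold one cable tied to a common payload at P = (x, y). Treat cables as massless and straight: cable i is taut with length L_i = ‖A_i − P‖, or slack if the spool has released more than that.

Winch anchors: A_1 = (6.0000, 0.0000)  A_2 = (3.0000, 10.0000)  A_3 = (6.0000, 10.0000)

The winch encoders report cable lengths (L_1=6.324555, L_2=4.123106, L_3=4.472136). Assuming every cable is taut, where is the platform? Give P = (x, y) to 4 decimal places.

(4.0000, 6.0000)

each cable: (A_i−P)·(A_i−P) = L_i²; let c_i = ‖A_i‖²−L_i²
c_1 = 36.0000+0.0000−40.0000 = -4.0000
row 1: 6.0000x − 20.0000y = -96.0000  (c_2=92.0000)
row 2: 0.0000x − 20.0000y = -120.0000  (c_3=116.0000)
Cramer on rows 1–2 → x = 4.0000, y = 6.0000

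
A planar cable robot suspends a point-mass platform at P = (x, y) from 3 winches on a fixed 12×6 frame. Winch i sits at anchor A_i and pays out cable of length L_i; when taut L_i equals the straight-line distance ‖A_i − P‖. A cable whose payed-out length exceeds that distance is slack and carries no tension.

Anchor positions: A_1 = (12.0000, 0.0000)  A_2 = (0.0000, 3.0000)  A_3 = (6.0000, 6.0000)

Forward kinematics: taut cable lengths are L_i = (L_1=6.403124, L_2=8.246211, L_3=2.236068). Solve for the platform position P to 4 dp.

each cable: (A_i−P)·(A_i−P) = L_i²; let q_i = ‖A_i‖²−L_i²
q_1 = 144.0000+0.0000−41.0000 = 103.0000
row 1: 24.0000x − 6.0000y = 162.0000  (q_2=-59.0000)
row 2: 12.0000x − 12.0000y = 36.0000  (q_3=67.0000)
Cramer on rows 1–2 → x = 8.0000, y = 5.0000

(8.0000, 5.0000)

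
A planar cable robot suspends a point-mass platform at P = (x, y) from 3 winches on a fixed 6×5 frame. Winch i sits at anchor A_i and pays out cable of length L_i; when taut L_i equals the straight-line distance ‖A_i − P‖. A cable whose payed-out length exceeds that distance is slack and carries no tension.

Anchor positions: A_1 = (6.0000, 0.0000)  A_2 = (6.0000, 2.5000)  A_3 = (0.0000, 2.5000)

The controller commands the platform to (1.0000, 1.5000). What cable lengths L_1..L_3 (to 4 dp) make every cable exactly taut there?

(5.2202, 5.0990, 1.4142)

cable 1: Δx=5.0000, Δy=-1.5000; L_1 = √(Δx²+Δy²) = 5.2202
cable 2: Δx=5.0000, Δy=1.0000; L_2 = √(Δx²+Δy²) = 5.0990
cable 3: Δx=-1.0000, Δy=1.0000; L_3 = √(Δx²+Δy²) = 1.4142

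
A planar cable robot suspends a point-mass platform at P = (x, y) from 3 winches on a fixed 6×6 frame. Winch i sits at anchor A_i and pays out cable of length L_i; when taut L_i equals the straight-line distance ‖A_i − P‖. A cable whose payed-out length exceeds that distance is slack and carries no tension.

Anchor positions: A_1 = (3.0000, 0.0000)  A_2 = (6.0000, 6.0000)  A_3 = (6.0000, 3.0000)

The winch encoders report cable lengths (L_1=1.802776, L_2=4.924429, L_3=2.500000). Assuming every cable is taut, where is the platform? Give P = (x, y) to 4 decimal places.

(4.0000, 1.5000)

expand ‖A_i−P‖²=L_i² and subtract eq 1 (c_i ≔ ‖A_i‖²−L_i²)
c_1 = 9.0000+0.0000−3.2500 = 5.7500
eq1−eq2 → [-6.0000  -12.0000]·P = -42.0000
eq1−eq3 → [-6.0000  -6.0000]·P = -33.0000
2×2 solve → P = (4.0000, 1.5000)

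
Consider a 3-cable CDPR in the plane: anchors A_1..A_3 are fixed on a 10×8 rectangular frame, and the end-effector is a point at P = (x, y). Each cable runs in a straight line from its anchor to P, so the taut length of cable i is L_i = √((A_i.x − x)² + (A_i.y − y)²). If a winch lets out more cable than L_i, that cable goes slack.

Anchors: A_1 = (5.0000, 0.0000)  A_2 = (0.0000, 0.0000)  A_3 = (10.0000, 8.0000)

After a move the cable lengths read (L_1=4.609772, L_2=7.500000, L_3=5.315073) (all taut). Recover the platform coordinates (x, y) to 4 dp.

(6.0000, 4.5000)

circle eqns → linear via eq_j − eq_1; set q_j = A_j·A_j − L_j²
q_1 = 25.0000+0.0000−21.2500 = 3.7500
10.0000·x + 0.0000·y = q_1−q_2 = 60.0000
-10.0000·x − 16.0000·y = q_1−q_3 = -132.0000
solve first two rows → x=6.0000, y=4.5000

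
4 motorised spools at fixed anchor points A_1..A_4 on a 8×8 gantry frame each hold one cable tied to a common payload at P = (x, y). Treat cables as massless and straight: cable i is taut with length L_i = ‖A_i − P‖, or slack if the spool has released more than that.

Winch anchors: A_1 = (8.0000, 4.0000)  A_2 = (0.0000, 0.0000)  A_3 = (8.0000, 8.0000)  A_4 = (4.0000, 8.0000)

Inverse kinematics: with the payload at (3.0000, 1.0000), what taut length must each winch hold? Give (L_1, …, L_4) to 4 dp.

cable 1: Δx=5.0000, Δy=3.0000; L_1 = √(Δx²+Δy²) = 5.8310
cable 2: Δx=-3.0000, Δy=-1.0000; L_2 = √(Δx²+Δy²) = 3.1623
cable 3: Δx=5.0000, Δy=7.0000; L_3 = √(Δx²+Δy²) = 8.6023
cable 4: Δx=1.0000, Δy=7.0000; L_4 = √(Δx²+Δy²) = 7.0711

(5.8310, 3.1623, 8.6023, 7.0711)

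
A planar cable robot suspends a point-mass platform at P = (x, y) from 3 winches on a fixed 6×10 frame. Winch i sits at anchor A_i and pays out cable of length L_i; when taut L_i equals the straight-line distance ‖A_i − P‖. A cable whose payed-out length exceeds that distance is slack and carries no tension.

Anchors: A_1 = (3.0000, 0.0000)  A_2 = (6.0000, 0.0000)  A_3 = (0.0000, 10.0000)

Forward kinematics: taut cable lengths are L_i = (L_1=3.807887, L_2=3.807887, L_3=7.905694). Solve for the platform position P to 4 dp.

each cable: (A_i−P)·(A_i−P) = L_i²; let k_i = ‖A_i‖²−L_i²
k_1 = 9.0000+0.0000−14.5000 = -5.5000
row 1: -6.0000x + 0.0000y = -27.0000  (k_2=21.5000)
row 2: 6.0000x − 20.0000y = -43.0000  (k_3=37.5000)
Cramer on rows 1–2 → x = 4.5000, y = 3.5000

(4.5000, 3.5000)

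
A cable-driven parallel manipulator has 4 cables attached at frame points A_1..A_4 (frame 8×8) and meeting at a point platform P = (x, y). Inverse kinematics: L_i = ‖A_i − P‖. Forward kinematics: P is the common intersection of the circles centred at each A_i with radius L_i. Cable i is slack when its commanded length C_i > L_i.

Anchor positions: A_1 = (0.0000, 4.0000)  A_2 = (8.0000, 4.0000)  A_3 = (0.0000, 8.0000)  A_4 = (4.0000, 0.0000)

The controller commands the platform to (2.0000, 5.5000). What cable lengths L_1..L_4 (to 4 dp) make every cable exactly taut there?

(2.5000, 6.1847, 3.2016, 5.8523)

L_1: Δ = A_1−P = (-2.0000, -1.5000) → ‖Δ‖ = √6.2500 = 2.5000
L_2: Δ = A_2−P = (6.0000, -1.5000) → ‖Δ‖ = √38.2500 = 6.1847
L_3: Δ = A_3−P = (-2.0000, 2.5000) → ‖Δ‖ = √10.2500 = 3.2016
L_4: Δ = A_4−P = (2.0000, -5.5000) → ‖Δ‖ = √34.2500 = 5.8523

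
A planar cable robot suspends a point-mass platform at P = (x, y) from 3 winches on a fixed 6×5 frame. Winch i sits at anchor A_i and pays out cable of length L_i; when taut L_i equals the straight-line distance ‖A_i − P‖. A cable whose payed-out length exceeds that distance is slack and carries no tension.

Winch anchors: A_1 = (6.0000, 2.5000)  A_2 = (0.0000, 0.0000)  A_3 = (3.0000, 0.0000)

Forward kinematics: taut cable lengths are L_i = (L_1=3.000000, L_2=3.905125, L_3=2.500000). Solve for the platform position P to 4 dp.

expand ‖A_i−P‖²=L_i² and subtract eq 1 (c_i ≔ ‖A_i‖²−L_i²)
c_1 = 36.0000+6.2500−9.0000 = 33.2500
eq1−eq2 → [12.0000  5.0000]·P = 48.5000
eq1−eq3 → [6.0000  5.0000]·P = 30.5000
2×2 solve → P = (3.0000, 2.5000)

(3.0000, 2.5000)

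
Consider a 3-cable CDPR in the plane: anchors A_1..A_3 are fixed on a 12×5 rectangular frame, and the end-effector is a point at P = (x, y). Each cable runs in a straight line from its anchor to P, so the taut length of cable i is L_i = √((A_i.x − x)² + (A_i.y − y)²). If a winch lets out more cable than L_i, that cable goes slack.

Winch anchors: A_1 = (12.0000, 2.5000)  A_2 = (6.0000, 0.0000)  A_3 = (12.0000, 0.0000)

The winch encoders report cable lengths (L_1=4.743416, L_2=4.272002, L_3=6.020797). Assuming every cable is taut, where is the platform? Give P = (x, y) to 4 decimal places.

each cable: (A_i−P)·(A_i−P) = L_i²; let c_i = ‖A_i‖²−L_i²
c_1 = 144.0000+6.2500−22.5000 = 127.7500
row 1: 12.0000x + 5.0000y = 110.0000  (c_2=17.7500)
row 2: 0.0000x + 5.0000y = 20.0000  (c_3=107.7500)
Cramer on rows 1–2 → x = 7.5000, y = 4.0000

(7.5000, 4.0000)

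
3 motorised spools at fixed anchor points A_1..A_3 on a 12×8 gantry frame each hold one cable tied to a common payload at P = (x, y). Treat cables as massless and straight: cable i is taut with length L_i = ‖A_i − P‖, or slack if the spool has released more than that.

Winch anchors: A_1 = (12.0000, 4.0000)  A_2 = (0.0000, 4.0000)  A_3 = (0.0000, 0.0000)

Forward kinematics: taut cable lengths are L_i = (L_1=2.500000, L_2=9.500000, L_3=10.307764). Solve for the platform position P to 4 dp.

expand ‖A_i−P‖²=L_i² and subtract eq 1 (k_i ≔ ‖A_i‖²−L_i²)
k_1 = 144.0000+16.0000−6.2500 = 153.7500
eq1−eq2 → [24.0000  0.0000]·P = 228.0000
eq1−eq3 → [24.0000  8.0000]·P = 260.0000
2×2 solve → P = (9.5000, 4.0000)

(9.5000, 4.0000)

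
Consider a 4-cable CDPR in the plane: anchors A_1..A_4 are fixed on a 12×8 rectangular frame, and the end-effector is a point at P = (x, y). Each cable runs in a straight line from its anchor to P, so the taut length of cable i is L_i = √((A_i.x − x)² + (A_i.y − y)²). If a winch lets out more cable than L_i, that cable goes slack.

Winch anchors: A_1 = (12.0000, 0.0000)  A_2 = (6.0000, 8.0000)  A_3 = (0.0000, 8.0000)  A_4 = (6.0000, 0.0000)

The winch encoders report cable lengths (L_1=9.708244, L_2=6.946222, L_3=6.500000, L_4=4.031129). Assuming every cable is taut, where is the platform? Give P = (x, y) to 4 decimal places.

(2.5000, 2.0000)

each cable: (A_i−P)·(A_i−P) = L_i²; let q_i = ‖A_i‖²−L_i²
q_1 = 144.0000+0.0000−94.2500 = 49.7500
row 1: 12.0000x − 16.0000y = -2.0000  (q_2=51.7500)
row 2: 24.0000x − 16.0000y = 28.0000  (q_3=21.7500)
row 3: 12.0000x + 0.0000y = 30.0000  (q_4=19.7500)
Cramer on rows 1–2 → x = 2.5000, y = 2.0000
check cable 4: ‖A_4−P‖² = 16.2500 ≈ L_4² = 16.2500 ✓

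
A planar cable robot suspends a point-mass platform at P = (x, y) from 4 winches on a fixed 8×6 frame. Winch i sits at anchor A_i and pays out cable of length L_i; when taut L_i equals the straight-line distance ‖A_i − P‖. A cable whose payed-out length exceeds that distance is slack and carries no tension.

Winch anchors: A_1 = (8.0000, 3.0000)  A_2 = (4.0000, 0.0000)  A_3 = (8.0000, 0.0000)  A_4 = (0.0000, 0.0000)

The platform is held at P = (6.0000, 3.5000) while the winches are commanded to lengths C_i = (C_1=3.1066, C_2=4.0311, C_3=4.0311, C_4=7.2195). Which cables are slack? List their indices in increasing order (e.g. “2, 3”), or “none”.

cable 1: L_1 = ‖A_1−P‖ = 2.0616;  C_1 = 3.1066 → slack
cable 2: L_2 = ‖A_2−P‖ = 4.0311;  C_2 = 4.0311 → taut
cable 3: L_3 = ‖A_3−P‖ = 4.0311;  C_3 = 4.0311 → taut
cable 4: L_4 = ‖A_4−P‖ = 6.9462;  C_4 = 7.2195 → slack

1, 4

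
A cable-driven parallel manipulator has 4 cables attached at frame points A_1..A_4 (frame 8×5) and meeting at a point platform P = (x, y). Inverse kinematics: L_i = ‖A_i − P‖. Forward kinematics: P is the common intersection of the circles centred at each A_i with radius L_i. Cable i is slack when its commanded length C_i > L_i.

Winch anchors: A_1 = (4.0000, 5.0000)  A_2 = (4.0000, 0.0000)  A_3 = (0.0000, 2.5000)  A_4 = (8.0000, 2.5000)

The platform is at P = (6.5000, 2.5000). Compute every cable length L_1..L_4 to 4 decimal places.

L_1 = √((4.0000−6.5000)² + (5.0000−2.5000)²) = 3.5355
L_2 = √((4.0000−6.5000)² + (0.0000−2.5000)²) = 3.5355
L_3 = √((0.0000−6.5000)² + (2.5000−2.5000)²) = 6.5000
L_4 = √((8.0000−6.5000)² + (2.5000−2.5000)²) = 1.5000

(3.5355, 3.5355, 6.5000, 1.5000)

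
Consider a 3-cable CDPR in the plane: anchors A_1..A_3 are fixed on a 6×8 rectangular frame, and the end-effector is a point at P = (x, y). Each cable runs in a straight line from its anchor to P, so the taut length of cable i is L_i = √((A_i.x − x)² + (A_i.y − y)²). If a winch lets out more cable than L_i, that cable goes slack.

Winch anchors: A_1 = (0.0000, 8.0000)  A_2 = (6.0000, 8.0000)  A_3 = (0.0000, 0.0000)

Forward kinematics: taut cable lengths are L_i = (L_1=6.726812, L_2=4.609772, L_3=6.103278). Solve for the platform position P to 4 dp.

circle eqns → linear via eq_j − eq_1; set q_j = A_j·A_j − L_j²
q_1 = 0.0000+64.0000−45.2500 = 18.7500
-12.0000·x + 0.0000·y = q_1−q_2 = -60.0000
0.0000·x + 16.0000·y = q_1−q_3 = 56.0000
solve first two rows → x=5.0000, y=3.5000

(5.0000, 3.5000)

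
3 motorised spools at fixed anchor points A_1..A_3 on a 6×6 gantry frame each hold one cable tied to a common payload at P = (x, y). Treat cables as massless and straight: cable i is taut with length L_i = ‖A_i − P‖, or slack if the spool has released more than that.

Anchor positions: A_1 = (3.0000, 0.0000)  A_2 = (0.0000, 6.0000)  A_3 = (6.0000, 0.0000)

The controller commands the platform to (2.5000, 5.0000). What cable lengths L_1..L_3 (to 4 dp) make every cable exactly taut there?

(5.0249, 2.6926, 6.1033)

L_1: Δ = A_1−P = (0.5000, -5.0000) → ‖Δ‖ = √25.2500 = 5.0249
L_2: Δ = A_2−P = (-2.5000, 1.0000) → ‖Δ‖ = √7.2500 = 2.6926
L_3: Δ = A_3−P = (3.5000, -5.0000) → ‖Δ‖ = √37.2500 = 6.1033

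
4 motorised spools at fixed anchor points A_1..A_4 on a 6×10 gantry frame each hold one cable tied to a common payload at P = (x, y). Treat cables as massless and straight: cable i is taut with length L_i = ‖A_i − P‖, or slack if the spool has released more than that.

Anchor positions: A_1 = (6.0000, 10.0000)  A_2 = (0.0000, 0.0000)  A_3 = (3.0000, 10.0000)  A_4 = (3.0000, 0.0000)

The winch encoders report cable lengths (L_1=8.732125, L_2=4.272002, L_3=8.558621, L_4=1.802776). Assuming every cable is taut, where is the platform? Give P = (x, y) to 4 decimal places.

expand ‖A_i−P‖²=L_i² and subtract eq 1 (k_i ≔ ‖A_i‖²−L_i²)
k_1 = 36.0000+100.0000−76.2500 = 59.7500
eq1−eq2 → [12.0000  20.0000]·P = 78.0000
eq1−eq3 → [6.0000  0.0000]·P = 24.0000
eq1−eq4 → [6.0000  20.0000]·P = 54.0000
2×2 solve → P = (4.0000, 1.5000)
check cable 4: ‖A_4−P‖² = 3.2500 ≈ L_4² = 3.2500 ✓

(4.0000, 1.5000)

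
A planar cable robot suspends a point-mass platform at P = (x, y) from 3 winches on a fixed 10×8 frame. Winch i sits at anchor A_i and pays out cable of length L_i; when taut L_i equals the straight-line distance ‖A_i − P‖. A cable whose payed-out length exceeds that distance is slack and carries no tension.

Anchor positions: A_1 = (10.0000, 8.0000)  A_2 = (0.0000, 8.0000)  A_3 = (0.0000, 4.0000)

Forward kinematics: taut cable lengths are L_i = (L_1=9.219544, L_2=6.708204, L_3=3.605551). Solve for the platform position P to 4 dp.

(3.0000, 2.0000)

circle eqns → linear via eq_j − eq_1; set q_j = A_j·A_j − L_j²
q_1 = 100.0000+64.0000−85.0000 = 79.0000
20.0000·x + 0.0000·y = q_1−q_2 = 60.0000
20.0000·x + 8.0000·y = q_1−q_3 = 76.0000
solve first two rows → x=3.0000, y=2.0000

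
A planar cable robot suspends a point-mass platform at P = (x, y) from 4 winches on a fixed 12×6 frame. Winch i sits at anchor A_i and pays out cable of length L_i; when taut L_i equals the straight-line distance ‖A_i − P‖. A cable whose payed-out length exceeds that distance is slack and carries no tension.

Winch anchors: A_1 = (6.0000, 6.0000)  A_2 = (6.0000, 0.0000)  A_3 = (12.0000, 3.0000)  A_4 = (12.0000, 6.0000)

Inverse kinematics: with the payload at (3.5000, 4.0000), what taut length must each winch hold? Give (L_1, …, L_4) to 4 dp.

(3.2016, 4.7170, 8.5586, 8.7321)

L_1 = √((6.0000−3.5000)² + (6.0000−4.0000)²) = 3.2016
L_2 = √((6.0000−3.5000)² + (0.0000−4.0000)²) = 4.7170
L_3 = √((12.0000−3.5000)² + (3.0000−4.0000)²) = 8.5586
L_4 = √((12.0000−3.5000)² + (6.0000−4.0000)²) = 8.7321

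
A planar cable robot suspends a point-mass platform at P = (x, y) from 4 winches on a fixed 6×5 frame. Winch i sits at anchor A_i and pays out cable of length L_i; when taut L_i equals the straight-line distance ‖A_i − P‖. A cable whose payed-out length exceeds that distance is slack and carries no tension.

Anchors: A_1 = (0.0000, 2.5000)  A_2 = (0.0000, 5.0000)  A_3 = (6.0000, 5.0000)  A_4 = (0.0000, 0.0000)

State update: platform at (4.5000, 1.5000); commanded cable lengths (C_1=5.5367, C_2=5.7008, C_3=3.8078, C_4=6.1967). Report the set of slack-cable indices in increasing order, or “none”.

1, 4

cable 1: √((-4.5000)²+(1.0000)²)=4.6098, C_1=5.5367: slack
cable 2: √((-4.5000)²+(3.5000)²)=5.7009, C_2=5.7008: taut
cable 3: √((1.5000)²+(3.5000)²)=3.8079, C_3=3.8078: taut
cable 4: √((-4.5000)²+(-1.5000)²)=4.7434, C_4=6.1967: slack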